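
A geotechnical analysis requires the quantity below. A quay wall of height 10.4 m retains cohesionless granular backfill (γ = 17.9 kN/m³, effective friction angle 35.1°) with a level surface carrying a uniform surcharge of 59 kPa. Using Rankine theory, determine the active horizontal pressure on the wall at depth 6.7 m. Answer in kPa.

48.3 kPa

K_a = (1 − sin φ)/(1 + sin φ) = 0.2698.
σ_v = γz + q = 17.9 × 6.7 + 59 = 178.9 kPa.
σ_h = K_a σ_v = 0.2698 × 178.9 = 48.28 kPa.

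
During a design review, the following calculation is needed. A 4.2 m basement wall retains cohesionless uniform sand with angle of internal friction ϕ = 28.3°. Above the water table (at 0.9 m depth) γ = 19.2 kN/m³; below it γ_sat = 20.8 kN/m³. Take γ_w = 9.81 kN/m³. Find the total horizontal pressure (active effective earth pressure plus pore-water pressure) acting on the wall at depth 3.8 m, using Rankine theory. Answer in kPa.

K_a = (1 − sin φ)/(1 + sin φ) = 0.3568.
γ' = 20.8 − 9.81 = 10.99 kN/m³.
Effective vertical stress at 3.8 m: σ'_v = 19.2×0.9 + 10.99×2.90 = 49.15 kPa.
σ'_h = K_a σ'_v = 0.3568 × 49.15 = 17.54 kPa; u = γ_w × 2.90 = 28.45 kPa.
Total σ_h = 17.54 + 28.45 = 45.98 kPa.

46.0 kPa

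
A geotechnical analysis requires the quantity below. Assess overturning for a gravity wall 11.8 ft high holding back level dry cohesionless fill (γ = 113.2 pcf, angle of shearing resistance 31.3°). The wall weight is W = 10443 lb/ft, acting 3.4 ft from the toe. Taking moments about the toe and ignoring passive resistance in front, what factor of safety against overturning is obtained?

3.62

K_a = tan²(45° − 31.3°/2) = 0.3162.
P_a = ½K_aγH² = 0.5×0.3162×113.2×11.8² = 2492 lb/ft, acting at H/3 = 3.933 ft above the base.
Overturning moment M_o = P_a × H/3 = 2492 × 3.933 = 9802.
Resisting moment M_r = W × 3.4 = 10443 × 3.4 = 35510.
FS_overturning = M_r/M_o = 35510/9802 = 3.622.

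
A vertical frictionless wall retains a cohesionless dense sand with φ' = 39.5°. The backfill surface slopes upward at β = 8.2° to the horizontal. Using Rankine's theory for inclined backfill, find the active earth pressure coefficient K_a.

K_a = cos β · (cos β − √(cos²β − cos²φ)) / (cos β + √(cos²β − cos²φ)).
cos β = 0.9898, cos φ = 0.7716, √(cos²β − cos²φ) = 0.6199.
K_a = 0.9898 × (0.9898 − 0.6199)/(0.9898 + 0.6199) = 0.2274.

0.227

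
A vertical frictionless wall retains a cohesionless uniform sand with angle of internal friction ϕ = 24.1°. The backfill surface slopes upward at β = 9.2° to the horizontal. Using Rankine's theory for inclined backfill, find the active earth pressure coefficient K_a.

0.443

K_a = cos β · (cos β − √(cos²β − cos²φ)) / (cos β + √(cos²β − cos²φ)).
cos β = 0.9871, cos φ = 0.9128, √(cos²β − cos²φ) = 0.3757.
K_a = 0.9871 × (0.9871 − 0.3757)/(0.9871 + 0.3757) = 0.4428.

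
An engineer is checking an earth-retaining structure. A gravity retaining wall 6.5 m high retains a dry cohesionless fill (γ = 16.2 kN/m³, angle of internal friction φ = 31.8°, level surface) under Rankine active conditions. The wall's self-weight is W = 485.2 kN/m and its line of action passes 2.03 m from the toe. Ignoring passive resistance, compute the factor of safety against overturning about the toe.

K_a = tan²(45° − 31.8°/2) = 0.3098.
P_a = ½K_aγH² = 0.5×0.3098×16.2×6.5² = 106.0 kN/m, acting at H/3 = 2.167 m above the base.
Overturning moment M_o = P_a × H/3 = 106.0 × 2.167 = 229.7.
Resisting moment M_r = W × 2.03 = 485.2 × 2.03 = 985.0.
FS_overturning = M_r/M_o = 985.0/229.7 = 4.288.

4.29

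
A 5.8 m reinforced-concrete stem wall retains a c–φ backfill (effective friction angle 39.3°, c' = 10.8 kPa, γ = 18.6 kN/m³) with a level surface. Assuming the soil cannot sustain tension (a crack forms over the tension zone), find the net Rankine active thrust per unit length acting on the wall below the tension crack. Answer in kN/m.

K_a = 0.2245; √K_a = 0.4738.
Tension-crack depth z_c = 2c/(γ√K_a) = 2×10.8/(18.6×0.4738) = 2.451 m.
σ_a at base = K_a γ H − 2c√K_a = 0.2245×18.6×5.8 − 2×10.8×0.4738 = 13.98 kPa.
P_a = ½ × 13.98 × (H − z_c) = 0.5×13.98×3.349 = 23.41 kN/m.

23.4 kN/m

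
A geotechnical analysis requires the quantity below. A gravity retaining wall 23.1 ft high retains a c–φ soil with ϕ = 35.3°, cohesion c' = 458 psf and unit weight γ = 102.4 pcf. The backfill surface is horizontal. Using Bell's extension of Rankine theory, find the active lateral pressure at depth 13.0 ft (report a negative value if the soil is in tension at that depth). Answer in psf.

-118 psf

K_a = (1 − sin φ)/(1 + sin φ) = 0.2675.
σ_a = K_a γ z − 2c√K_a = 0.2675×102.4×13.0 − 2×458×0.5172 = -117.6 psf.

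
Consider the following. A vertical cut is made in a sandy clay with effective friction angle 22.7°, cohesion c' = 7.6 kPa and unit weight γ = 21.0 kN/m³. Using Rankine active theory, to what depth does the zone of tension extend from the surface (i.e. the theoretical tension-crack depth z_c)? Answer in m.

K_a = tan²(45° − 22.7°/2) = 0.4431; √K_a = 0.6657.
The active pressure is zero where K_a γ z = 2c√K_a, so z_c = 2c/(γ√K_a) = 2×7.6/(21.0×0.6657) = 1.087 m.

1.09 m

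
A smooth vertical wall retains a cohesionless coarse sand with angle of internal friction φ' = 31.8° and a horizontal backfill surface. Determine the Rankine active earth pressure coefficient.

0.310

K_a = tan²(45° − φ/2) = tan²(29.10°) = 0.3098.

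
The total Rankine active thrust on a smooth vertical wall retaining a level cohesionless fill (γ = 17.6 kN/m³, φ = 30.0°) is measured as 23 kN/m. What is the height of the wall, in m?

K_a = 0.3333. P_a = ½ K_a γ H² ⇒ H = √(2P_a/(K_a γ)).
H = √(2×23/(0.3333×17.6)) = 2.800 m.

2.80 m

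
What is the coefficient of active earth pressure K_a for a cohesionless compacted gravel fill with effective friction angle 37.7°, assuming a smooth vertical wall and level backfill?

K_a = (1 − sin φ)/(1 + sin φ) = (1 − sin 37.7°)/(1 + sin 37.7°) = 0.2411.

0.241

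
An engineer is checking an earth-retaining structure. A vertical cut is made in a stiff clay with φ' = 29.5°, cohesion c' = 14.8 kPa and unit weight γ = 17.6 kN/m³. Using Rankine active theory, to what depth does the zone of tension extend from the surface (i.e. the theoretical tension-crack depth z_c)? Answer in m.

K_a = tan²(45° − 29.5°/2) = 0.3401; √K_a = 0.5832.
The active pressure is zero where K_a γ z = 2c√K_a, so z_c = 2c/(γ√K_a) = 2×14.8/(17.6×0.5832) = 2.884 m.

2.88 m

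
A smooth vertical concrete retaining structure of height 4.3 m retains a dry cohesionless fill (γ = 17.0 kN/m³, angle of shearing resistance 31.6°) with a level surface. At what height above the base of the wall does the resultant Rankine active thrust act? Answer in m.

1.43 m

K_a = 0.3123.
The pressure distribution is triangular, so the resultant acts at H/3 above the base = 4.3/3 = 1.433 m.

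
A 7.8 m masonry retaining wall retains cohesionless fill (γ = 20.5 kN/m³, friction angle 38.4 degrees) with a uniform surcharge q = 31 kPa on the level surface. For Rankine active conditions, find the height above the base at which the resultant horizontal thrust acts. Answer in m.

K_a = 0.2337.
Triangular part P₁ = ½K_aγH² = 145.7 at H/3 = 2.600 m; rectangular part P₂ = K_a q H = 56.51 at H/2 = 3.900 m.
ȳ = (P₁·2.600 + P₂·3.900)/(P₁+P₂) = 2.963 m.

2.96 m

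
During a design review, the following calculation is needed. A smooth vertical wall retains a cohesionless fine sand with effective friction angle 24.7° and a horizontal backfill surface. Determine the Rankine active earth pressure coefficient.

0.411

K_a = (1 − sin φ)/(1 + sin φ) = (1 − sin 24.7°)/(1 + sin 24.7°) = 0.4106.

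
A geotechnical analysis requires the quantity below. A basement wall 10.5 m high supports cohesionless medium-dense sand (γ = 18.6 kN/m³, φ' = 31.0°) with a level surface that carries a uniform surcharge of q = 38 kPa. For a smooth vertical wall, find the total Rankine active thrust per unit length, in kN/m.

456 kN/m

K_a = tan²(45° − φ/2) = 0.3201.
Soil triangle: ½ K_a γ H² = 0.5×0.3201×18.6×10.5² = 328.2 kN/m.
Surcharge rectangle: K_a q H = 0.3201×38×10.5 = 127.7 kN/m.
Total = 328.2 + 127.7 = 455.9 kN/m.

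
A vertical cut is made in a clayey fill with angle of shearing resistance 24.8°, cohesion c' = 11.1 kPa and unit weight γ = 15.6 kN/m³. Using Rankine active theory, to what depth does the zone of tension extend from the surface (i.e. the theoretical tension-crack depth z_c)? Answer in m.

2.23 m

K_a = tan²(45° − 24.8°/2) = 0.4090; √K_a = 0.6395.
The active pressure is zero where K_a γ z = 2c√K_a, so z_c = 2c/(γ√K_a) = 2×11.1/(15.6×0.6395) = 2.225 m.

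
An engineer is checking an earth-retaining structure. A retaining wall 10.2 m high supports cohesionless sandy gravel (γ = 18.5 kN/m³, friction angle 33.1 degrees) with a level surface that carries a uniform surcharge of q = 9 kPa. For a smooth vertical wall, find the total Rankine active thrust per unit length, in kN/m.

K_a = tan²(45° − φ/2) = 0.2936.
Soil triangle: ½ K_a γ H² = 0.5×0.2936×18.5×10.2² = 282.5 kN/m.
Surcharge rectangle: K_a q H = 0.2936×9×10.2 = 26.95 kN/m.
Total = 282.5 + 26.95 = 309.5 kN/m.

309 kN/m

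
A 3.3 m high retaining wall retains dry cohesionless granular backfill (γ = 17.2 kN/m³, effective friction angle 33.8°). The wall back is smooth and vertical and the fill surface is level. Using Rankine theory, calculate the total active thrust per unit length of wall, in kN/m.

K_a = tan²(45° − φ/2) = 0.2851.
P_a = ½ K_a γ H² = 0.5 × 0.2851 × 17.2 × 3.3² = 26.70 kN/m.

26.7 kN/m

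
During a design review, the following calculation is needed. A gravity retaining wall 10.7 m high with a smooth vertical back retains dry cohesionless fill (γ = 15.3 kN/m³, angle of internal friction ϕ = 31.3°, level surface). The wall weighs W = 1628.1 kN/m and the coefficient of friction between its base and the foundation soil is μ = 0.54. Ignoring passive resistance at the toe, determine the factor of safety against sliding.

K_a = tan²(45° − 31.3°/2) = 0.3162.
P_a = ½K_aγH² = 0.5×0.3162×15.3×10.7² = 276.9 kN/m, acting at H/3 = 3.567 m above the base.
FS_sliding = μW / P_a = 0.54×1628.1 / 276.9 = 3.175.

3.17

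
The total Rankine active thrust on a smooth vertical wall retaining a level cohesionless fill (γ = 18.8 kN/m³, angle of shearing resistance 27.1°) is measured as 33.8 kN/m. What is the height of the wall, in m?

K_a = 0.3741. P_a = ½ K_a γ H² ⇒ H = √(2P_a/(K_a γ)).
H = √(2×33.8/(0.3741×18.8)) = 3.100 m.

3.10 m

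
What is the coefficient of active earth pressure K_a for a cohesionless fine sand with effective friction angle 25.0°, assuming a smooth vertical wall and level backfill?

0.406

K_a = (1 − sin φ)/(1 + sin φ) = (1 − sin 25.0°)/(1 + sin 25.0°) = 0.4059.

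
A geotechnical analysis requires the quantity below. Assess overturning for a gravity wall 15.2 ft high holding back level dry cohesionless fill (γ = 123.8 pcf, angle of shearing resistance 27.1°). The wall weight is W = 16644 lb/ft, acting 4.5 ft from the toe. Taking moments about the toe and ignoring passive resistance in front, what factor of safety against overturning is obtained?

2.76

K_a = tan²(45° − 27.1°/2) = 0.3741.
P_a = ½K_aγH² = 0.5×0.3741×123.8×15.2² = 5350 lb/ft, acting at H/3 = 5.067 ft above the base.
Overturning moment M_o = P_a × H/3 = 5350 × 5.067 = 27100.
Resisting moment M_r = W × 4.5 = 16644 × 4.5 = 74900.
FS_overturning = M_r/M_o = 74900/27100 = 2.763.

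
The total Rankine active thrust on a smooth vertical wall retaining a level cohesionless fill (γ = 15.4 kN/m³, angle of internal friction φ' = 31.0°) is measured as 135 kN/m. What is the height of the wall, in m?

7.40 m

K_a = 0.3201. P_a = ½ K_a γ H² ⇒ H = √(2P_a/(K_a γ)).
H = √(2×135/(0.3201×15.4)) = 7.401 m.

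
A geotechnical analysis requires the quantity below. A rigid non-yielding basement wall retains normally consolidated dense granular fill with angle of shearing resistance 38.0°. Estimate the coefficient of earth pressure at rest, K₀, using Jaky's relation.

K₀ = 1 − sin φ' = 1 − sin 38.0° = 0.3843.

0.384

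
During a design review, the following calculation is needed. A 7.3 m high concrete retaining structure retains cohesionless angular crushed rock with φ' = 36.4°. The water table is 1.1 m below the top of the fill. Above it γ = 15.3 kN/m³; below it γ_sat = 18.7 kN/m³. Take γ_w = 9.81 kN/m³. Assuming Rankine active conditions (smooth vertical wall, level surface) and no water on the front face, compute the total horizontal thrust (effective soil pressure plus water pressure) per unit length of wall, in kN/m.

261 kN/m

K_a = tan²(45° − φ/2) = 0.2552.
γ' = 18.7 − 9.81 = 8.890 kN/m³. Depth below WT = 6.2 m.
σ'_h at WT = K_a γ d_w = 4.294 kPa; at base = 4.294 + K_a γ' × 6.2 = 18.36 kPa.
P₁ (0–1.1 m) = ½×4.294×1.1 = 2.362. P₂ (1.1–7.3 m) = ½(4.294+18.36)×6.2 = 70.22.
P_w = ½ γ_w h₂² = 0.5×9.81×6.2² = 188.5. Total = 2.362+70.22+188.5 = 261.1 kN/m.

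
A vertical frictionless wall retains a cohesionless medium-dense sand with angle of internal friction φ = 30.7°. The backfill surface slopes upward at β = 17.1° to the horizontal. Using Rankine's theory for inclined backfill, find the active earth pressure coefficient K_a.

0.375

K_a = cos β · (cos β − √(cos²β − cos²φ)) / (cos β + √(cos²β − cos²φ)).
cos β = 0.9558, cos φ = 0.8599, √(cos²β − cos²φ) = 0.4174.
K_a = 0.9558 × (0.9558 − 0.4174)/(0.9558 + 0.4174) = 0.3748.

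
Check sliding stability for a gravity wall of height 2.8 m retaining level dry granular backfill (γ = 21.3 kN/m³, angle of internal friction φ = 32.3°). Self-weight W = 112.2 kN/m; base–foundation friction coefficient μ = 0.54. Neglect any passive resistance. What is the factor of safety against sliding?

2.39

K_a = tan²(45° − 32.3°/2) = 0.3035.
P_a = ½K_aγH² = 0.5×0.3035×21.3×2.8² = 25.34 kN/m, acting at H/3 = 0.9333 m above the base.
FS_sliding = μW / P_a = 0.54×112.2 / 25.34 = 2.391.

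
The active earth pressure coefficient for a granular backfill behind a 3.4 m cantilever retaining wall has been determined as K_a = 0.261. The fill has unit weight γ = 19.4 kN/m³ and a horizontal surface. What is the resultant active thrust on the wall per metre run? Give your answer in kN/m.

P = ½ K_a γ H² = 0.5 × 0.261 × 19.4 × 3.4² = 29.27 kN/m.

29.3 kN/m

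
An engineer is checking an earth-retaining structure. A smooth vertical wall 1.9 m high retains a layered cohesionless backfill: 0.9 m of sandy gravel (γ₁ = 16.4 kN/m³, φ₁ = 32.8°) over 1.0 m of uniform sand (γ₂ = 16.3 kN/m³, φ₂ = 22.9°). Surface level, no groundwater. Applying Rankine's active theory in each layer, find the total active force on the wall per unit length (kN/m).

12.0 kN/m

K_a1 = tan²(45°−32.8°/2) = 0.2973; K_a2 = tan²(45°−22.9°/2) = 0.4398.
Layer 1: σ at base = K_a1 γ₁ h₁ = 4.388 kPa; P₁ = ½×4.388×0.9 = 1.974.
Layer 2: σ_v at top = γ₁h₁ = 14.76; σ_h top = K_a2×14.76 = 6.491; σ_h base = K_a2×(14.76+16.3×1.0) = 13.66.
P₂ = ½(6.491+13.66)×1.0 = 10.07. Total P_a = 1.974+10.07 = 12.05 kN/m.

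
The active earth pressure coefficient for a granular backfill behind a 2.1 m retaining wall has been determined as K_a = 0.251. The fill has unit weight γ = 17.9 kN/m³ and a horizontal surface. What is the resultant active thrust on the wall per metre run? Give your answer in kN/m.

9.91 kN/m

P = ½ K_a γ H² = 0.5 × 0.251 × 17.9 × 2.1² = 9.907 kN/m.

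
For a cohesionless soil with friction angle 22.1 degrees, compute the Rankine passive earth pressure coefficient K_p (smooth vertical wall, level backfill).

2.21

K_p = (1 + sin φ)/(1 − sin φ) = tan²(45° + 22.1°/2) = 2.206.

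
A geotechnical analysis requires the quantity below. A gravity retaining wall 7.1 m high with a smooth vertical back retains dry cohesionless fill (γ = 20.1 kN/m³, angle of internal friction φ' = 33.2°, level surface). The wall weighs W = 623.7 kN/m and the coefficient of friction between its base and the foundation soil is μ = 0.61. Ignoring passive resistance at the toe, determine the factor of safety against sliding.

2.57

K_a = tan²(45° − 33.2°/2) = 0.2924.
P_a = ½K_aγH² = 0.5×0.2924×20.1×7.1² = 148.1 kN/m, acting at H/3 = 2.367 m above the base.
FS_sliding = μW / P_a = 0.61×623.7 / 148.1 = 2.569.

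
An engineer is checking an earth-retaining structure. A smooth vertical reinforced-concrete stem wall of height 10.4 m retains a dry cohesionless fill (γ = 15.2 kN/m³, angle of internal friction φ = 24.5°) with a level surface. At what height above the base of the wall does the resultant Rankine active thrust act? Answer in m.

K_a = 0.4137.
The pressure distribution is triangular, so the resultant acts at H/3 above the base = 10.4/3 = 3.467 m.

3.47 m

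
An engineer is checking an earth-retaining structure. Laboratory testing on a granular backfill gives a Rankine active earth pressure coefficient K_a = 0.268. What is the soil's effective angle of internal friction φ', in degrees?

K_a = tan²(45° − φ/2) ⇒ 45° − φ/2 = arctan(√0.268) = 27.37°.
φ = 2(45° − 27.37°) = 35.26°.

35.3°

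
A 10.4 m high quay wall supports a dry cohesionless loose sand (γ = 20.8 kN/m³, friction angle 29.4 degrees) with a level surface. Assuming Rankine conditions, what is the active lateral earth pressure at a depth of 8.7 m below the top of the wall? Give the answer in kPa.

K_a = (1 − sin φ)/(1 + sin φ) = 0.3415.
σ_h = K_a γ z = 0.3415 × 20.8 × 8.7 = 61.79 kPa.

61.8 kPa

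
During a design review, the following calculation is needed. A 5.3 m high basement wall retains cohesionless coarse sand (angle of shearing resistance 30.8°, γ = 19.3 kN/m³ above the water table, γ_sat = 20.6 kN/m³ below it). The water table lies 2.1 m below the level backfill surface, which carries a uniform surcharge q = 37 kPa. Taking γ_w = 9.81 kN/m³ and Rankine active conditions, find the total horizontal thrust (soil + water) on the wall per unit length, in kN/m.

187 kN/m

K_a = tan²(45° − φ/2) = 0.3227.
γ' = 20.6 − 9.81 = 10.79 kN/m³. h₂ = H − d_w = 3.2 m.
σ'_h: at surface K_a·q = 11.94; at WT K_a(q+γd_w) = 25.02; at base K_a(q+γd_w+γ'h₂) = 36.16 kPa.
P₁ = ½(11.94+25.02)×2.1 = 38.81; P₂ = ½(25.02+36.16)×3.2 = 97.89; P_w = ½γ_w h₂² = 50.23.
Total = 38.81+97.89+50.23 = 186.9 kN/m.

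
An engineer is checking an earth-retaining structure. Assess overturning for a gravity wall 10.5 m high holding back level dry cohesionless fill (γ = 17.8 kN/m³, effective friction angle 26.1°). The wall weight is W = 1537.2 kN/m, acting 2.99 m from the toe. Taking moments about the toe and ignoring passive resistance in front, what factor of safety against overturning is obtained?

3.44

K_a = tan²(45° − 26.1°/2) = 0.3889.
P_a = ½K_aγH² = 0.5×0.3889×17.8×10.5² = 381.6 kN/m, acting at H/3 = 3.500 m above the base.
Overturning moment M_o = P_a × H/3 = 381.6 × 3.500 = 1336.
Resisting moment M_r = W × 2.99 = 1537.2 × 2.99 = 4596.
FS_overturning = M_r/M_o = 4596/1336 = 3.441.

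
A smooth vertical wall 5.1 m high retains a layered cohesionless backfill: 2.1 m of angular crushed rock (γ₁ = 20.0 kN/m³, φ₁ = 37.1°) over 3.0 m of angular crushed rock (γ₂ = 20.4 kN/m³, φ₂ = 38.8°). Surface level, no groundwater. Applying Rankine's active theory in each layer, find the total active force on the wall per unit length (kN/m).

60.9 kN/m

K_a1 = tan²(45°−37.1°/2) = 0.2475; K_a2 = tan²(45°−38.8°/2) = 0.2296.
Layer 1: σ at base = K_a1 γ₁ h₁ = 10.39 kPa; P₁ = ½×10.39×2.1 = 10.91.
Layer 2: σ_v at top = γ₁h₁ = 42.00; σ_h top = K_a2×42.00 = 9.641; σ_h base = K_a2×(42.00+20.4×3.0) = 23.69.
P₂ = ½(9.641+23.69)×3.0 = 50.00. Total P_a = 10.91+50.00 = 60.91 kN/m.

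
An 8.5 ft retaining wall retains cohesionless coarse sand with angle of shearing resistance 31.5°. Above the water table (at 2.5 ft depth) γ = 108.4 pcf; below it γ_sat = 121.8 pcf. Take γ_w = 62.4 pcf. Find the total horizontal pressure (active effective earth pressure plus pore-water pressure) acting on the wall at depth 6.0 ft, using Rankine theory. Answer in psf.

K_a = (1 − sin φ)/(1 + sin φ) = 0.3136.
γ' = 121.8 − 62.4 = 59.40 pcf.
Effective vertical stress at 6.0 ft: σ'_v = 108.4×2.5 + 59.40×3.50 = 478.9 psf.
σ'_h = K_a σ'_v = 0.3136 × 478.9 = 150.2 psf; u = γ_w × 3.50 = 218.4 psf.
Total σ_h = 150.2 + 218.4 = 368.6 psf.

369 psf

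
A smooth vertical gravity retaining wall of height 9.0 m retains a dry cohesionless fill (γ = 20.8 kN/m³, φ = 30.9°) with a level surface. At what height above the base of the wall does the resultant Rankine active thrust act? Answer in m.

3.00 m

K_a = 0.3214.
The pressure distribution is triangular, so the resultant acts at H/3 above the base = 9.0/3 = 3.000 m.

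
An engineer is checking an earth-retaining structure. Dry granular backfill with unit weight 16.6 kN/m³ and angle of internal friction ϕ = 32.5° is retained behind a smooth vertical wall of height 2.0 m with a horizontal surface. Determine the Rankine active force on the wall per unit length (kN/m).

9.99 kN/m

K_a = tan²(45° − φ/2) = 0.3010.
P_a = ½ K_a γ H² = 0.5 × 0.3010 × 16.6 × 2.0² = 9.993 kN/m.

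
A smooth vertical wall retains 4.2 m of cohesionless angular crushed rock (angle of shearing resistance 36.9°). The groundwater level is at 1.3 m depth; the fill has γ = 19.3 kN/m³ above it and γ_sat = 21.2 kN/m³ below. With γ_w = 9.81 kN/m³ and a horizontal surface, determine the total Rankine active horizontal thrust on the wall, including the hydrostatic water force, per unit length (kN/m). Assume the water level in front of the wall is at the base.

K_a = tan²(45° − φ/2) = 0.2497.
γ' = 21.2 − 9.81 = 11.39 kN/m³. Depth below WT = 2.9 m.
σ'_h at WT = K_a γ d_w = 6.264 kPa; at base = 6.264 + K_a γ' × 2.9 = 14.51 kPa.
P₁ (0–1.3 m) = ½×6.264×1.3 = 4.072. P₂ (1.3–4.2 m) = ½(6.264+14.51)×2.9 = 30.12.
P_w = ½ γ_w h₂² = 0.5×9.81×2.9² = 41.25. Total = 4.072+30.12+41.25 = 75.45 kN/m.

75.4 kN/m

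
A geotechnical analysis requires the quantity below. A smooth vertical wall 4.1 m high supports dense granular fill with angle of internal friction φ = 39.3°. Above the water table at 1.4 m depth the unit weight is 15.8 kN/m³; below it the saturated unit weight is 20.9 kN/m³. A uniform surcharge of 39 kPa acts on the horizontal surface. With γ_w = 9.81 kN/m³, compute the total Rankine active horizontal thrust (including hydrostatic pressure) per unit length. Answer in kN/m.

K_a = tan²(45° − φ/2) = 0.2245.
γ' = 20.9 − 9.81 = 11.09 kN/m³. h₂ = H − d_w = 2.7 m.
σ'_h: at surface K_a·q = 8.754; at WT K_a(q+γd_w) = 13.72; at base K_a(q+γd_w+γ'h₂) = 20.44 kPa.
P₁ = ½(8.754+13.72)×1.4 = 15.73; P₂ = ½(13.72+20.44)×2.7 = 46.11; P_w = ½γ_w h₂² = 35.76.
Total = 15.73+46.11+35.76 = 97.60 kN/m.

97.6 kN/m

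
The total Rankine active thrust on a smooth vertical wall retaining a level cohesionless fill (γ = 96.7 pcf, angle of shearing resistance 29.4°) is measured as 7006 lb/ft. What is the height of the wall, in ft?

20.6 ft

K_a = 0.3415. P_a = ½ K_a γ H² ⇒ H = √(2P_a/(K_a γ)).
H = √(2×7006/(0.3415×96.7)) = 20.60 ft.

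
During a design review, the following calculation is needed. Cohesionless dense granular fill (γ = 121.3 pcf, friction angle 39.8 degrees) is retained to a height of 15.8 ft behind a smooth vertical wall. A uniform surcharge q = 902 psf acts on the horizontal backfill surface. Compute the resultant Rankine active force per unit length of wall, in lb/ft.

K_a = tan²(45° − φ/2) = 0.2194.
Soil triangle: ½ K_a γ H² = 0.5×0.2194×121.3×15.8² = 3322 lb/ft.
Surcharge rectangle: K_a q H = 0.2194×902×15.8 = 3127 lb/ft.
Total = 3322 + 3127 = 6450 lb/ft.

6450 lb/ft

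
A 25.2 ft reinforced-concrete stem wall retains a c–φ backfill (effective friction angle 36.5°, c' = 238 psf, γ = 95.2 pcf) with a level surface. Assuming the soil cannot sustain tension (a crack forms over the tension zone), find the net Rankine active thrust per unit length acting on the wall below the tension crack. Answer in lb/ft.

K_a = 0.2541; √K_a = 0.5040.
Tension-crack depth z_c = 2c/(γ√K_a) = 2×238/(95.2×0.5040) = 9.920 ft.
σ_a at base = K_a γ H − 2c√K_a = 0.2541×95.2×25.2 − 2×238×0.5040 = 369.6 psf.
P_a = ½ × 369.6 × (H − z_c) = 0.5×369.6×15.28 = 2824 lb/ft.

2820 lb/ft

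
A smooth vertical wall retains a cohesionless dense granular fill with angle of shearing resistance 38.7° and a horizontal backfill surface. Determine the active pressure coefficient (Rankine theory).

0.231

K_a = (1 − sin φ)/(1 + sin φ) = (1 − sin 38.7°)/(1 + sin 38.7°) = 0.2306.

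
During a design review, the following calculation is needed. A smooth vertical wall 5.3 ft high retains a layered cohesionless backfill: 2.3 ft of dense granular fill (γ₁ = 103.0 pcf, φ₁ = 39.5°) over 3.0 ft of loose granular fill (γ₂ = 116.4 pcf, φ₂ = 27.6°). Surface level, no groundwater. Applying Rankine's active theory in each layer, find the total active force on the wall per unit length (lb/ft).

513 lb/ft

K_a1 = tan²(45°−39.5°/2) = 0.2224; K_a2 = tan²(45°−27.6°/2) = 0.3668.
Layer 1: σ at base = K_a1 γ₁ h₁ = 52.69 psf; P₁ = ½×52.69×2.3 = 60.60.
Layer 2: σ_v at top = γ₁h₁ = 236.9; σ_h top = K_a2×236.9 = 86.89; σ_h base = K_a2×(236.9+116.4×3.0) = 215.0.
P₂ = ½(86.89+215.0)×3.0 = 452.8. Total P_a = 60.60+452.8 = 513.4 lb/ft.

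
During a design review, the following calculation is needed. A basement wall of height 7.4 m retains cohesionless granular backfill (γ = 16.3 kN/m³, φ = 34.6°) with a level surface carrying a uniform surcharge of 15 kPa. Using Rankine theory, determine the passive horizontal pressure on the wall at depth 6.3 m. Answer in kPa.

427 kPa

K_p = (1 + sin φ)/(1 − sin φ) = 3.628.
σ_v = γz + q = 16.3 × 6.3 + 15 = 117.7 kPa.
σ_h = K_p σ_v = 3.628 × 117.7 = 427.0 kPa.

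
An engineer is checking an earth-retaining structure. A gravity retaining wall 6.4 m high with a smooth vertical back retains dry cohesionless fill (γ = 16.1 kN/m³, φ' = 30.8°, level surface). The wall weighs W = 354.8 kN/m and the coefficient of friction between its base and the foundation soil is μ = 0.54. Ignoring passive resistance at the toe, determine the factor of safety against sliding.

K_a = tan²(45° − 30.8°/2) = 0.3227.
P_a = ½K_aγH² = 0.5×0.3227×16.1×6.4² = 106.4 kN/m, acting at H/3 = 2.133 m above the base.
FS_sliding = μW / P_a = 0.54×354.8 / 106.4 = 1.801.

1.80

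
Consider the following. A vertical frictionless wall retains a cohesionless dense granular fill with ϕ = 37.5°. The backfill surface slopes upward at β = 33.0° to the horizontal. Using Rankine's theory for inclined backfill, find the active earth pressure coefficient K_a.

K_a = cos β · (cos β − √(cos²β − cos²φ)) / (cos β + √(cos²β − cos²φ)).
cos β = 0.8387, cos φ = 0.7934, √(cos²β − cos²φ) = 0.2720.
K_a = 0.8387 × (0.8387 − 0.2720)/(0.8387 + 0.2720) = 0.4279.

0.428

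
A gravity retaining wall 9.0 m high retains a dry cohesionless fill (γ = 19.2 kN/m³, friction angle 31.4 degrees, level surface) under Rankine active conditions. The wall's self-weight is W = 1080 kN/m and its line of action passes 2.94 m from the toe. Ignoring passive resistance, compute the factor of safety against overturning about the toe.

4.32

K_a = tan²(45° − 31.4°/2) = 0.3149.
P_a = ½K_aγH² = 0.5×0.3149×19.2×9.0² = 244.9 kN/m, acting at H/3 = 3.000 m above the base.
Overturning moment M_o = P_a × H/3 = 244.9 × 3.000 = 734.6.
Resisting moment M_r = W × 2.94 = 1080 × 2.94 = 3175.
FS_overturning = M_r/M_o = 3175/734.6 = 4.322.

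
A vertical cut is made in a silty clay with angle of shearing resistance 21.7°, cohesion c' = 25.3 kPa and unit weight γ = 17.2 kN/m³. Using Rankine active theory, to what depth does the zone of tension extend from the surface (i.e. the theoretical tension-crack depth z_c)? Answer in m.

K_a = tan²(45° − 21.7°/2) = 0.4601; √K_a = 0.6783.
The active pressure is zero where K_a γ z = 2c√K_a, so z_c = 2c/(γ√K_a) = 2×25.3/(17.2×0.6783) = 4.337 m.

4.34 m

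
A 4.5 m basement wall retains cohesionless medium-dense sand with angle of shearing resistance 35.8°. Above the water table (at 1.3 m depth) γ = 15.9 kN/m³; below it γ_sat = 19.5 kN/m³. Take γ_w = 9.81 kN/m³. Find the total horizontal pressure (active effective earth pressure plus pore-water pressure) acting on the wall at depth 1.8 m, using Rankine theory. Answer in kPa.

11.6 kPa

K_a = (1 − sin φ)/(1 + sin φ) = 0.2619.
γ' = 19.5 − 9.81 = 9.690 kN/m³.
Effective vertical stress at 1.8 m: σ'_v = 15.9×1.3 + 9.690×0.500 = 25.52 kPa.
σ'_h = K_a σ'_v = 0.2619 × 25.52 = 6.681 kPa; u = γ_w × 0.500 = 4.905 kPa.
Total σ_h = 6.681 + 4.905 = 11.59 kPa.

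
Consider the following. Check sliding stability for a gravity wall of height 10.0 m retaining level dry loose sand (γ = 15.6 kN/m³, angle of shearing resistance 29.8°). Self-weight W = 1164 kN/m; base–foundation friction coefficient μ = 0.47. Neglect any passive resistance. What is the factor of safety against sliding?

2.09

K_a = tan²(45° − 29.8°/2) = 0.3360.
P_a = ½K_aγH² = 0.5×0.3360×15.6×10.0² = 262.1 kN/m, acting at H/3 = 3.333 m above the base.
FS_sliding = μW / P_a = 0.47×1164 / 262.1 = 2.087.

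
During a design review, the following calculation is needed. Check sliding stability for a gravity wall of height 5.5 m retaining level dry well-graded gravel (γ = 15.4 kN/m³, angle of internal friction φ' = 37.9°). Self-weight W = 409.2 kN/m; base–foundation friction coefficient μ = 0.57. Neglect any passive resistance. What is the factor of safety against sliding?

4.19

K_a = tan²(45° − 37.9°/2) = 0.2389.
P_a = ½K_aγH² = 0.5×0.2389×15.4×5.5² = 55.65 kN/m, acting at H/3 = 1.833 m above the base.
FS_sliding = μW / P_a = 0.57×409.2 / 55.65 = 4.191.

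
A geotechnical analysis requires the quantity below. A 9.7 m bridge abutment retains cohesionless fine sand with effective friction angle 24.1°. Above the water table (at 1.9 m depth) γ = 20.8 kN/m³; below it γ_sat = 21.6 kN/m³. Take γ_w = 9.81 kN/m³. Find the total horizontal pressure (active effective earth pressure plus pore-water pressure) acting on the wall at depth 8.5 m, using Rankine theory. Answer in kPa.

114 kPa

K_a = (1 − sin φ)/(1 + sin φ) = 0.4201.
γ' = 21.6 − 9.81 = 11.79 kN/m³.
Effective vertical stress at 8.5 m: σ'_v = 20.8×1.9 + 11.79×6.60 = 117.3 kPa.
σ'_h = K_a σ'_v = 0.4201 × 117.3 = 49.29 kPa; u = γ_w × 6.60 = 64.75 kPa.
Total σ_h = 49.29 + 64.75 = 114.0 kPa.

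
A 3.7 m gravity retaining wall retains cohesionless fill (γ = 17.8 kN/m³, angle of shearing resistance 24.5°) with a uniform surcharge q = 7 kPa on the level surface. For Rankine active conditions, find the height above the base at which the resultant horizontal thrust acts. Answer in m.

K_a = 0.4137.
Triangular part P₁ = ½K_aγH² = 50.41 at H/3 = 1.233 m; rectangular part P₂ = K_a q H = 10.72 at H/2 = 1.850 m.
ȳ = (P₁·1.233 + P₂·1.850)/(P₁+P₂) = 1.341 m.

1.34 m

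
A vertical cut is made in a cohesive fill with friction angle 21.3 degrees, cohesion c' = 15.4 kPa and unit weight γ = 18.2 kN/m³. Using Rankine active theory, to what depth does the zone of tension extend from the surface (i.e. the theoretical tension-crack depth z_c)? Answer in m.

2.48 m

K_a = tan²(45° − 21.3°/2) = 0.4671; √K_a = 0.6834.
The active pressure is zero where K_a γ z = 2c√K_a, so z_c = 2c/(γ√K_a) = 2×15.4/(18.2×0.6834) = 2.476 m.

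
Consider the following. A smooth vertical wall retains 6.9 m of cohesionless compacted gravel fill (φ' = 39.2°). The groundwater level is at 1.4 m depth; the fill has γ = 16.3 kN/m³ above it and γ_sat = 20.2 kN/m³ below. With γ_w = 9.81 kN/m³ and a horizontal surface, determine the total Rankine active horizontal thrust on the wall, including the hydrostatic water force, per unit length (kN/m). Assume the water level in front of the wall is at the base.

K_a = tan²(45° − φ/2) = 0.2255.
γ' = 20.2 − 9.81 = 10.39 kN/m³. Depth below WT = 5.5 m.
σ'_h at WT = K_a γ d_w = 5.145 kPa; at base = 5.145 + K_a γ' × 5.5 = 18.03 kPa.
P₁ (0–1.4 m) = ½×5.145×1.4 = 3.602. P₂ (1.4–6.9 m) = ½(5.145+18.03)×5.5 = 63.73.
P_w = ½ γ_w h₂² = 0.5×9.81×5.5² = 148.4. Total = 3.602+63.73+148.4 = 215.7 kN/m.

216 kN/m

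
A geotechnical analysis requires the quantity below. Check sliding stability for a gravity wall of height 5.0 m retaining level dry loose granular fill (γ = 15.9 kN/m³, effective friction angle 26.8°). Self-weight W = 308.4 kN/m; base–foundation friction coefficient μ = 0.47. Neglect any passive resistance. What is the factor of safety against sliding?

1.93

K_a = tan²(45° − 26.8°/2) = 0.3785.
P_a = ½K_aγH² = 0.5×0.3785×15.9×5.0² = 75.22 kN/m, acting at H/3 = 1.667 m above the base.
FS_sliding = μW / P_a = 0.47×308.4 / 75.22 = 1.927.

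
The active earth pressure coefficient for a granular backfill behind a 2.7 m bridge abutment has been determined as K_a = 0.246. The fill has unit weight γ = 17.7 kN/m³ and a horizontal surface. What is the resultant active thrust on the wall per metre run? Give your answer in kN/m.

15.9 kN/m

P = ½ K_a γ H² = 0.5 × 0.246 × 17.7 × 2.7² = 15.87 kN/m.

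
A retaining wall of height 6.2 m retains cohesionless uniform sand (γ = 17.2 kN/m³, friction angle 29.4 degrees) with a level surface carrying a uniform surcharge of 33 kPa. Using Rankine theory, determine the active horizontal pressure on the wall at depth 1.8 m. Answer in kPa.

21.8 kPa

K_a = (1 − sin φ)/(1 + sin φ) = 0.3415.
σ_v = γz + q = 17.2 × 1.8 + 33 = 63.96 kPa.
σ_h = K_a σ_v = 0.3415 × 63.96 = 21.84 kPa.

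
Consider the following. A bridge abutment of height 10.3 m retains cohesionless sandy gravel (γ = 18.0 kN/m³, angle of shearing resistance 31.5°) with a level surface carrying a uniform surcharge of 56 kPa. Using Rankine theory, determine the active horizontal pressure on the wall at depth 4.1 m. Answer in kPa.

K_a = (1 − sin φ)/(1 + sin φ) = 0.3136.
σ_v = γz + q = 18.0 × 4.1 + 56 = 129.8 kPa.
σ_h = K_a σ_v = 0.3136 × 129.8 = 40.71 kPa.

40.7 kPa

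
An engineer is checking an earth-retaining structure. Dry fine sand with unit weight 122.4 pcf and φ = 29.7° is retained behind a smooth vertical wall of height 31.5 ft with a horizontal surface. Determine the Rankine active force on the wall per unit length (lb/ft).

K_a = tan²(45° − φ/2) = 0.3374.
P_a = ½ K_a γ H² = 0.5 × 0.3374 × 122.4 × 31.5² = 20490 lb/ft.

20500 lb/ft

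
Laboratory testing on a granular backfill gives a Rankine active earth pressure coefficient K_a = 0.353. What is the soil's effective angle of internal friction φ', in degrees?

K_a = tan²(45° − φ/2) ⇒ 45° − φ/2 = arctan(√0.353) = 30.72°.
φ = 2(45° − 30.72°) = 28.57°.

28.6°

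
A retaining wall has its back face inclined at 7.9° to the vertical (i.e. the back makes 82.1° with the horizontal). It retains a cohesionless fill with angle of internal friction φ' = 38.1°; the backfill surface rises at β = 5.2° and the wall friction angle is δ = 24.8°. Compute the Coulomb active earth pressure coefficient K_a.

K_a = sin²(α+φ) / [sin²α · sin(α−δ) · (1 + √{sin(φ+δ)sin(φ−β) / (sin(α−δ)sin(α+β))})²].
With α = 82.1°, φ = 38.1°, δ = 24.8°, β = 5.2°: K_a = 0.2926.

0.293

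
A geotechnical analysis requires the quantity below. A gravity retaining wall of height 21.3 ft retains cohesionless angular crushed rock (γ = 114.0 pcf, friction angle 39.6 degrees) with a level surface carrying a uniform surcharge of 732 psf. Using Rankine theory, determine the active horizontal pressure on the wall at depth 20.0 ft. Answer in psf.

667 psf

K_a = (1 − sin φ)/(1 + sin φ) = 0.2214.
σ_v = γz + q = 114.0 × 20.0 + 732 = 3012 psf.
σ_h = K_a σ_v = 0.2214 × 3012 = 666.9 psf.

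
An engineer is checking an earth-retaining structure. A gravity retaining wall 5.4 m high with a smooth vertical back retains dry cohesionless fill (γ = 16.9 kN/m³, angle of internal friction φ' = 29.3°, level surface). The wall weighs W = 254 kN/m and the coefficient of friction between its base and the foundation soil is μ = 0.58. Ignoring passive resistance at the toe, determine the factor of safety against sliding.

1.74

K_a = tan²(45° − 29.3°/2) = 0.3428.
P_a = ½K_aγH² = 0.5×0.3428×16.9×5.4² = 84.48 kN/m, acting at H/3 = 1.800 m above the base.
FS_sliding = μW / P_a = 0.58×254 / 84.48 = 1.744.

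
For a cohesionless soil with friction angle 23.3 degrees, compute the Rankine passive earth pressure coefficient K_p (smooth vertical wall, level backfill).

K_p = (1 + sin φ)/(1 − sin φ) = tan²(45° + 23.3°/2) = 2.309.

2.31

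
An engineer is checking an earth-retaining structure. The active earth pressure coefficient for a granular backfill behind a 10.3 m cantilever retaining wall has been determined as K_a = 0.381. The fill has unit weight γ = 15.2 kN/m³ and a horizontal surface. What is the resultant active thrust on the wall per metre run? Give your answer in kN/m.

P = ½ K_a γ H² = 0.5 × 0.381 × 15.2 × 10.3² = 307.2 kN/m.

307 kN/m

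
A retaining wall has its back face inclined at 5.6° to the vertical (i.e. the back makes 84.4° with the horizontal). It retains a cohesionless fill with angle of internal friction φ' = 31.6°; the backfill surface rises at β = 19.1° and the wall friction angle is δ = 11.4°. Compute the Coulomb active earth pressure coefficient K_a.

K_a = sin²(α+φ) / [sin²α · sin(α−δ) · (1 + √{sin(φ+δ)sin(φ−β) / (sin(α−δ)sin(α+β))})²].
With α = 84.4°, φ = 31.6°, δ = 11.4°, β = 19.1°: K_a = 0.4361.

0.436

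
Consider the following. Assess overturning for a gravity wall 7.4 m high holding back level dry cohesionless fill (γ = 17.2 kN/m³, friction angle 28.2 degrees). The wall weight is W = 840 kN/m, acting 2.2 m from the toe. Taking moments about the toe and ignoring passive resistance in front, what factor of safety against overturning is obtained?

4.44

K_a = tan²(45° − 28.2°/2) = 0.3582.
P_a = ½K_aγH² = 0.5×0.3582×17.2×7.4² = 168.7 kN/m, acting at H/3 = 2.467 m above the base.
Overturning moment M_o = P_a × H/3 = 168.7 × 2.467 = 416.1.
Resisting moment M_r = W × 2.2 = 840 × 2.2 = 1848.
FS_overturning = M_r/M_o = 1848/416.1 = 4.441.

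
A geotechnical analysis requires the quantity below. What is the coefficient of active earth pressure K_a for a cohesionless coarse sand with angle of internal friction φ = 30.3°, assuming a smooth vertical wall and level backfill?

0.329

K_a = (1 − sin φ)/(1 + sin φ) = (1 − sin 30.3°)/(1 + sin 30.3°) = 0.3293.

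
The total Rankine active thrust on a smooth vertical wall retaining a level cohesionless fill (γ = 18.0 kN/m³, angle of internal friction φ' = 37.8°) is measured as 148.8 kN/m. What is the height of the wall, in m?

8.30 m

K_a = 0.2400. P_a = ½ K_a γ H² ⇒ H = √(2P_a/(K_a γ)).
H = √(2×148.8/(0.2400×18.0)) = 8.300 m.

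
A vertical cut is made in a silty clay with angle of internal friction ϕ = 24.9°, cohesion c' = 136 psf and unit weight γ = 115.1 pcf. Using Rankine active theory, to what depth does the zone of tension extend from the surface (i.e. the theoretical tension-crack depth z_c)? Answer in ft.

K_a = tan²(45° − 24.9°/2) = 0.4074; √K_a = 0.6383.
The active pressure is zero where K_a γ z = 2c√K_a, so z_c = 2c/(γ√K_a) = 2×136/(115.1×0.6383) = 3.702 ft.

3.70 ft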